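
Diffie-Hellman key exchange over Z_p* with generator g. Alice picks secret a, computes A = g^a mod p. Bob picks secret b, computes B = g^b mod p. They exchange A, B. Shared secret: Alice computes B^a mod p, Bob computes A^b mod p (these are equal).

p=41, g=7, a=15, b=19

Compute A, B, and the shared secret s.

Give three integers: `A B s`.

Answer: 14 35 38

Derivation:
A = 7^15 mod 41  (bits of 15 = 1111)
  bit 0 = 1: r = r^2 * 7 mod 41 = 1^2 * 7 = 1*7 = 7
  bit 1 = 1: r = r^2 * 7 mod 41 = 7^2 * 7 = 8*7 = 15
  bit 2 = 1: r = r^2 * 7 mod 41 = 15^2 * 7 = 20*7 = 17
  bit 3 = 1: r = r^2 * 7 mod 41 = 17^2 * 7 = 2*7 = 14
  -> A = 14
B = 7^19 mod 41  (bits of 19 = 10011)
  bit 0 = 1: r = r^2 * 7 mod 41 = 1^2 * 7 = 1*7 = 7
  bit 1 = 0: r = r^2 mod 41 = 7^2 = 8
  bit 2 = 0: r = r^2 mod 41 = 8^2 = 23
  bit 3 = 1: r = r^2 * 7 mod 41 = 23^2 * 7 = 37*7 = 13
  bit 4 = 1: r = r^2 * 7 mod 41 = 13^2 * 7 = 5*7 = 35
  -> B = 35
s = B^a = 35^15 mod 41  (bits of 15 = 1111)
  bit 0 = 1: r = r^2 * 35 mod 41 = 1^2 * 35 = 1*35 = 35
  bit 1 = 1: r = r^2 * 35 mod 41 = 35^2 * 35 = 36*35 = 30
  bit 2 = 1: r = r^2 * 35 mod 41 = 30^2 * 35 = 39*35 = 12
  bit 3 = 1: r = r^2 * 35 mod 41 = 12^2 * 35 = 21*35 = 38
  -> s = B^a = 38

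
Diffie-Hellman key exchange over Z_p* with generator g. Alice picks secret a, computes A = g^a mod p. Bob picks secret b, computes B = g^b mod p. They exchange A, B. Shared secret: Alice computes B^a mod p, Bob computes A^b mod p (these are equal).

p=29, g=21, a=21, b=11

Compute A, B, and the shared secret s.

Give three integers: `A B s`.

A = 21^21 mod 29  (bits of 21 = 10101)
  bit 0 = 1: r = r^2 * 21 mod 29 = 1^2 * 21 = 1*21 = 21
  bit 1 = 0: r = r^2 mod 29 = 21^2 = 6
  bit 2 = 1: r = r^2 * 21 mod 29 = 6^2 * 21 = 7*21 = 2
  bit 3 = 0: r = r^2 mod 29 = 2^2 = 4
  bit 4 = 1: r = r^2 * 21 mod 29 = 4^2 * 21 = 16*21 = 17
  -> A = 17
B = 21^11 mod 29  (bits of 11 = 1011)
  bit 0 = 1: r = r^2 * 21 mod 29 = 1^2 * 21 = 1*21 = 21
  bit 1 = 0: r = r^2 mod 29 = 21^2 = 6
  bit 2 = 1: r = r^2 * 21 mod 29 = 6^2 * 21 = 7*21 = 2
  bit 3 = 1: r = r^2 * 21 mod 29 = 2^2 * 21 = 4*21 = 26
  -> B = 26
s = B^a = 26^21 mod 29  (bits of 21 = 10101)
  bit 0 = 1: r = r^2 * 26 mod 29 = 1^2 * 26 = 1*26 = 26
  bit 1 = 0: r = r^2 mod 29 = 26^2 = 9
  bit 2 = 1: r = r^2 * 26 mod 29 = 9^2 * 26 = 23*26 = 18
  bit 3 = 0: r = r^2 mod 29 = 18^2 = 5
  bit 4 = 1: r = r^2 * 26 mod 29 = 5^2 * 26 = 25*26 = 12
  -> s = B^a = 12

Answer: 17 26 12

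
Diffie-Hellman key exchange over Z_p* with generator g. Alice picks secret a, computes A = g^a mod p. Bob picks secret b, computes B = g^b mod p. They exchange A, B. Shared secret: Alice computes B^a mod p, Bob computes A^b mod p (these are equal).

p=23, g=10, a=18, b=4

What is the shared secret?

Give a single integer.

Answer: 6

Derivation:
A = 10^18 mod 23  (bits of 18 = 10010)
  bit 0 = 1: r = r^2 * 10 mod 23 = 1^2 * 10 = 1*10 = 10
  bit 1 = 0: r = r^2 mod 23 = 10^2 = 8
  bit 2 = 0: r = r^2 mod 23 = 8^2 = 18
  bit 3 = 1: r = r^2 * 10 mod 23 = 18^2 * 10 = 2*10 = 20
  bit 4 = 0: r = r^2 mod 23 = 20^2 = 9
  -> A = 9
B = 10^4 mod 23  (bits of 4 = 100)
  bit 0 = 1: r = r^2 * 10 mod 23 = 1^2 * 10 = 1*10 = 10
  bit 1 = 0: r = r^2 mod 23 = 10^2 = 8
  bit 2 = 0: r = r^2 mod 23 = 8^2 = 18
  -> B = 18
s = B^a = 18^18 mod 23  (bits of 18 = 10010)
  bit 0 = 1: r = r^2 * 18 mod 23 = 1^2 * 18 = 1*18 = 18
  bit 1 = 0: r = r^2 mod 23 = 18^2 = 2
  bit 2 = 0: r = r^2 mod 23 = 2^2 = 4
  bit 3 = 1: r = r^2 * 18 mod 23 = 4^2 * 18 = 16*18 = 12
  bit 4 = 0: r = r^2 mod 23 = 12^2 = 6
  -> s = B^a = 6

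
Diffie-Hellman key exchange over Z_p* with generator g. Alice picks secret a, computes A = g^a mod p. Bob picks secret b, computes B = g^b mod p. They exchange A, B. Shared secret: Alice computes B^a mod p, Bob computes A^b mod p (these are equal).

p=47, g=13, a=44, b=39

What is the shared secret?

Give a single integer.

A = 13^44 mod 47  (bits of 44 = 101100)
  bit 0 = 1: r = r^2 * 13 mod 47 = 1^2 * 13 = 1*13 = 13
  bit 1 = 0: r = r^2 mod 47 = 13^2 = 28
  bit 2 = 1: r = r^2 * 13 mod 47 = 28^2 * 13 = 32*13 = 40
  bit 3 = 1: r = r^2 * 13 mod 47 = 40^2 * 13 = 2*13 = 26
  bit 4 = 0: r = r^2 mod 47 = 26^2 = 18
  bit 5 = 0: r = r^2 mod 47 = 18^2 = 42
  -> A = 42
B = 13^39 mod 47  (bits of 39 = 100111)
  bit 0 = 1: r = r^2 * 13 mod 47 = 1^2 * 13 = 1*13 = 13
  bit 1 = 0: r = r^2 mod 47 = 13^2 = 28
  bit 2 = 0: r = r^2 mod 47 = 28^2 = 32
  bit 3 = 1: r = r^2 * 13 mod 47 = 32^2 * 13 = 37*13 = 11
  bit 4 = 1: r = r^2 * 13 mod 47 = 11^2 * 13 = 27*13 = 22
  bit 5 = 1: r = r^2 * 13 mod 47 = 22^2 * 13 = 14*13 = 41
  -> B = 41
s = B^a = 41^44 mod 47  (bits of 44 = 101100)
  bit 0 = 1: r = r^2 * 41 mod 47 = 1^2 * 41 = 1*41 = 41
  bit 1 = 0: r = r^2 mod 47 = 41^2 = 36
  bit 2 = 1: r = r^2 * 41 mod 47 = 36^2 * 41 = 27*41 = 26
  bit 3 = 1: r = r^2 * 41 mod 47 = 26^2 * 41 = 18*41 = 33
  bit 4 = 0: r = r^2 mod 47 = 33^2 = 8
  bit 5 = 0: r = r^2 mod 47 = 8^2 = 17
  -> s = B^a = 17

Answer: 17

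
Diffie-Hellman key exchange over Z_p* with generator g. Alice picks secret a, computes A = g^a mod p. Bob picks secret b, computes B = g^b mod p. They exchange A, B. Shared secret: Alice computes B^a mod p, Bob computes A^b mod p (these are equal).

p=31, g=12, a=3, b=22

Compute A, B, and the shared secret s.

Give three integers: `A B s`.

A = 12^3 mod 31  (bits of 3 = 11)
  bit 0 = 1: r = r^2 * 12 mod 31 = 1^2 * 12 = 1*12 = 12
  bit 1 = 1: r = r^2 * 12 mod 31 = 12^2 * 12 = 20*12 = 23
  -> A = 23
B = 12^22 mod 31  (bits of 22 = 10110)
  bit 0 = 1: r = r^2 * 12 mod 31 = 1^2 * 12 = 1*12 = 12
  bit 1 = 0: r = r^2 mod 31 = 12^2 = 20
  bit 2 = 1: r = r^2 * 12 mod 31 = 20^2 * 12 = 28*12 = 26
  bit 3 = 1: r = r^2 * 12 mod 31 = 26^2 * 12 = 25*12 = 21
  bit 4 = 0: r = r^2 mod 31 = 21^2 = 7
  -> B = 7
s = B^a = 7^3 mod 31  (bits of 3 = 11)
  bit 0 = 1: r = r^2 * 7 mod 31 = 1^2 * 7 = 1*7 = 7
  bit 1 = 1: r = r^2 * 7 mod 31 = 7^2 * 7 = 18*7 = 2
  -> s = B^a = 2

Answer: 23 7 2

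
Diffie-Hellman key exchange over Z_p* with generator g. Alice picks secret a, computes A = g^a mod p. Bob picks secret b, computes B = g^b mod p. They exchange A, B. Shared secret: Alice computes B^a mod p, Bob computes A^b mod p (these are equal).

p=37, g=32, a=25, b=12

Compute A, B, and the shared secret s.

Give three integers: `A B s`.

A = 32^25 mod 37  (bits of 25 = 11001)
  bit 0 = 1: r = r^2 * 32 mod 37 = 1^2 * 32 = 1*32 = 32
  bit 1 = 1: r = r^2 * 32 mod 37 = 32^2 * 32 = 25*32 = 23
  bit 2 = 0: r = r^2 mod 37 = 23^2 = 11
  bit 3 = 0: r = r^2 mod 37 = 11^2 = 10
  bit 4 = 1: r = r^2 * 32 mod 37 = 10^2 * 32 = 26*32 = 18
  -> A = 18
B = 32^12 mod 37  (bits of 12 = 1100)
  bit 0 = 1: r = r^2 * 32 mod 37 = 1^2 * 32 = 1*32 = 32
  bit 1 = 1: r = r^2 * 32 mod 37 = 32^2 * 32 = 25*32 = 23
  bit 2 = 0: r = r^2 mod 37 = 23^2 = 11
  bit 3 = 0: r = r^2 mod 37 = 11^2 = 10
  -> B = 10
s = B^a = 10^25 mod 37  (bits of 25 = 11001)
  bit 0 = 1: r = r^2 * 10 mod 37 = 1^2 * 10 = 1*10 = 10
  bit 1 = 1: r = r^2 * 10 mod 37 = 10^2 * 10 = 26*10 = 1
  bit 2 = 0: r = r^2 mod 37 = 1^2 = 1
  bit 3 = 0: r = r^2 mod 37 = 1^2 = 1
  bit 4 = 1: r = r^2 * 10 mod 37 = 1^2 * 10 = 1*10 = 10
  -> s = B^a = 10

Answer: 18 10 10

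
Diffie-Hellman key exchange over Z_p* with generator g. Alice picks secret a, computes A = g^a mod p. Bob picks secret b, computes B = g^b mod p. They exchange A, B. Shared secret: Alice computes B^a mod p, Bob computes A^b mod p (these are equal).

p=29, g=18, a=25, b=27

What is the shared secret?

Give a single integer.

Answer: 3

Derivation:
A = 18^25 mod 29  (bits of 25 = 11001)
  bit 0 = 1: r = r^2 * 18 mod 29 = 1^2 * 18 = 1*18 = 18
  bit 1 = 1: r = r^2 * 18 mod 29 = 18^2 * 18 = 5*18 = 3
  bit 2 = 0: r = r^2 mod 29 = 3^2 = 9
  bit 3 = 0: r = r^2 mod 29 = 9^2 = 23
  bit 4 = 1: r = r^2 * 18 mod 29 = 23^2 * 18 = 7*18 = 10
  -> A = 10
B = 18^27 mod 29  (bits of 27 = 11011)
  bit 0 = 1: r = r^2 * 18 mod 29 = 1^2 * 18 = 1*18 = 18
  bit 1 = 1: r = r^2 * 18 mod 29 = 18^2 * 18 = 5*18 = 3
  bit 2 = 0: r = r^2 mod 29 = 3^2 = 9
  bit 3 = 1: r = r^2 * 18 mod 29 = 9^2 * 18 = 23*18 = 8
  bit 4 = 1: r = r^2 * 18 mod 29 = 8^2 * 18 = 6*18 = 21
  -> B = 21
s = B^a = 21^25 mod 29  (bits of 25 = 11001)
  bit 0 = 1: r = r^2 * 21 mod 29 = 1^2 * 21 = 1*21 = 21
  bit 1 = 1: r = r^2 * 21 mod 29 = 21^2 * 21 = 6*21 = 10
  bit 2 = 0: r = r^2 mod 29 = 10^2 = 13
  bit 3 = 0: r = r^2 mod 29 = 13^2 = 24
  bit 4 = 1: r = r^2 * 21 mod 29 = 24^2 * 21 = 25*21 = 3
  -> s = B^a = 3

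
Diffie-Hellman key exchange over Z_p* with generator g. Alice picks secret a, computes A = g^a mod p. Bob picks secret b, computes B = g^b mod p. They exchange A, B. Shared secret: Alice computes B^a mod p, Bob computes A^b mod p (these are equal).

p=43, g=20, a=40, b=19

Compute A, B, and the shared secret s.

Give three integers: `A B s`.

A = 20^40 mod 43  (bits of 40 = 101000)
  bit 0 = 1: r = r^2 * 20 mod 43 = 1^2 * 20 = 1*20 = 20
  bit 1 = 0: r = r^2 mod 43 = 20^2 = 13
  bit 2 = 1: r = r^2 * 20 mod 43 = 13^2 * 20 = 40*20 = 26
  bit 3 = 0: r = r^2 mod 43 = 26^2 = 31
  bit 4 = 0: r = r^2 mod 43 = 31^2 = 15
  bit 5 = 0: r = r^2 mod 43 = 15^2 = 10
  -> A = 10
B = 20^19 mod 43  (bits of 19 = 10011)
  bit 0 = 1: r = r^2 * 20 mod 43 = 1^2 * 20 = 1*20 = 20
  bit 1 = 0: r = r^2 mod 43 = 20^2 = 13
  bit 2 = 0: r = r^2 mod 43 = 13^2 = 40
  bit 3 = 1: r = r^2 * 20 mod 43 = 40^2 * 20 = 9*20 = 8
  bit 4 = 1: r = r^2 * 20 mod 43 = 8^2 * 20 = 21*20 = 33
  -> B = 33
s = B^a = 33^40 mod 43  (bits of 40 = 101000)
  bit 0 = 1: r = r^2 * 33 mod 43 = 1^2 * 33 = 1*33 = 33
  bit 1 = 0: r = r^2 mod 43 = 33^2 = 14
  bit 2 = 1: r = r^2 * 33 mod 43 = 14^2 * 33 = 24*33 = 18
  bit 3 = 0: r = r^2 mod 43 = 18^2 = 23
  bit 4 = 0: r = r^2 mod 43 = 23^2 = 13
  bit 5 = 0: r = r^2 mod 43 = 13^2 = 40
  -> s = B^a = 40

Answer: 10 33 40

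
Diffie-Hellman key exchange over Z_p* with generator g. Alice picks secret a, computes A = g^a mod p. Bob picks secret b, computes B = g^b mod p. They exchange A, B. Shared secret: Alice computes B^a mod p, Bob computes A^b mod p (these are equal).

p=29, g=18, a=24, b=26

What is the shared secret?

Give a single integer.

A = 18^24 mod 29  (bits of 24 = 11000)
  bit 0 = 1: r = r^2 * 18 mod 29 = 1^2 * 18 = 1*18 = 18
  bit 1 = 1: r = r^2 * 18 mod 29 = 18^2 * 18 = 5*18 = 3
  bit 2 = 0: r = r^2 mod 29 = 3^2 = 9
  bit 3 = 0: r = r^2 mod 29 = 9^2 = 23
  bit 4 = 0: r = r^2 mod 29 = 23^2 = 7
  -> A = 7
B = 18^26 mod 29  (bits of 26 = 11010)
  bit 0 = 1: r = r^2 * 18 mod 29 = 1^2 * 18 = 1*18 = 18
  bit 1 = 1: r = r^2 * 18 mod 29 = 18^2 * 18 = 5*18 = 3
  bit 2 = 0: r = r^2 mod 29 = 3^2 = 9
  bit 3 = 1: r = r^2 * 18 mod 29 = 9^2 * 18 = 23*18 = 8
  bit 4 = 0: r = r^2 mod 29 = 8^2 = 6
  -> B = 6
s = B^a = 6^24 mod 29  (bits of 24 = 11000)
  bit 0 = 1: r = r^2 * 6 mod 29 = 1^2 * 6 = 1*6 = 6
  bit 1 = 1: r = r^2 * 6 mod 29 = 6^2 * 6 = 7*6 = 13
  bit 2 = 0: r = r^2 mod 29 = 13^2 = 24
  bit 3 = 0: r = r^2 mod 29 = 24^2 = 25
  bit 4 = 0: r = r^2 mod 29 = 25^2 = 16
  -> s = B^a = 16

Answer: 16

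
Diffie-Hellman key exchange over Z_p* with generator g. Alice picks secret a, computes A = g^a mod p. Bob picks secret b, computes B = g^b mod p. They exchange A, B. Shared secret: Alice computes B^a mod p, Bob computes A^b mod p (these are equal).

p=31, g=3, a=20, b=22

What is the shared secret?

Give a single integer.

A = 3^20 mod 31  (bits of 20 = 10100)
  bit 0 = 1: r = r^2 * 3 mod 31 = 1^2 * 3 = 1*3 = 3
  bit 1 = 0: r = r^2 mod 31 = 3^2 = 9
  bit 2 = 1: r = r^2 * 3 mod 31 = 9^2 * 3 = 19*3 = 26
  bit 3 = 0: r = r^2 mod 31 = 26^2 = 25
  bit 4 = 0: r = r^2 mod 31 = 25^2 = 5
  -> A = 5
B = 3^22 mod 31  (bits of 22 = 10110)
  bit 0 = 1: r = r^2 * 3 mod 31 = 1^2 * 3 = 1*3 = 3
  bit 1 = 0: r = r^2 mod 31 = 3^2 = 9
  bit 2 = 1: r = r^2 * 3 mod 31 = 9^2 * 3 = 19*3 = 26
  bit 3 = 1: r = r^2 * 3 mod 31 = 26^2 * 3 = 25*3 = 13
  bit 4 = 0: r = r^2 mod 31 = 13^2 = 14
  -> B = 14
s = B^a = 14^20 mod 31  (bits of 20 = 10100)
  bit 0 = 1: r = r^2 * 14 mod 31 = 1^2 * 14 = 1*14 = 14
  bit 1 = 0: r = r^2 mod 31 = 14^2 = 10
  bit 2 = 1: r = r^2 * 14 mod 31 = 10^2 * 14 = 7*14 = 5
  bit 3 = 0: r = r^2 mod 31 = 5^2 = 25
  bit 4 = 0: r = r^2 mod 31 = 25^2 = 5
  -> s = B^a = 5

Answer: 5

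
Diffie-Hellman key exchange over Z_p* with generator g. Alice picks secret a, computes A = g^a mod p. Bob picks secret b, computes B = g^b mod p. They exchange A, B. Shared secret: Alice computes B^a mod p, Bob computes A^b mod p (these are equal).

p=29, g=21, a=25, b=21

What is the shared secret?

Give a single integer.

Answer: 17

Derivation:
A = 21^25 mod 29  (bits of 25 = 11001)
  bit 0 = 1: r = r^2 * 21 mod 29 = 1^2 * 21 = 1*21 = 21
  bit 1 = 1: r = r^2 * 21 mod 29 = 21^2 * 21 = 6*21 = 10
  bit 2 = 0: r = r^2 mod 29 = 10^2 = 13
  bit 3 = 0: r = r^2 mod 29 = 13^2 = 24
  bit 4 = 1: r = r^2 * 21 mod 29 = 24^2 * 21 = 25*21 = 3
  -> A = 3
B = 21^21 mod 29  (bits of 21 = 10101)
  bit 0 = 1: r = r^2 * 21 mod 29 = 1^2 * 21 = 1*21 = 21
  bit 1 = 0: r = r^2 mod 29 = 21^2 = 6
  bit 2 = 1: r = r^2 * 21 mod 29 = 6^2 * 21 = 7*21 = 2
  bit 3 = 0: r = r^2 mod 29 = 2^2 = 4
  bit 4 = 1: r = r^2 * 21 mod 29 = 4^2 * 21 = 16*21 = 17
  -> B = 17
s = B^a = 17^25 mod 29  (bits of 25 = 11001)
  bit 0 = 1: r = r^2 * 17 mod 29 = 1^2 * 17 = 1*17 = 17
  bit 1 = 1: r = r^2 * 17 mod 29 = 17^2 * 17 = 28*17 = 12
  bit 2 = 0: r = r^2 mod 29 = 12^2 = 28
  bit 3 = 0: r = r^2 mod 29 = 28^2 = 1
  bit 4 = 1: r = r^2 * 17 mod 29 = 1^2 * 17 = 1*17 = 17
  -> s = B^a = 17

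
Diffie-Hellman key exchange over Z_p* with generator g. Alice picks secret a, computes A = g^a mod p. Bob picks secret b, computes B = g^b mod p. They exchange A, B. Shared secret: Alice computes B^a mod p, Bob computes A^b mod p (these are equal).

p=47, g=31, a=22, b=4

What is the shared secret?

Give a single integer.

Answer: 34

Derivation:
A = 31^22 mod 47  (bits of 22 = 10110)
  bit 0 = 1: r = r^2 * 31 mod 47 = 1^2 * 31 = 1*31 = 31
  bit 1 = 0: r = r^2 mod 47 = 31^2 = 21
  bit 2 = 1: r = r^2 * 31 mod 47 = 21^2 * 31 = 18*31 = 41
  bit 3 = 1: r = r^2 * 31 mod 47 = 41^2 * 31 = 36*31 = 35
  bit 4 = 0: r = r^2 mod 47 = 35^2 = 3
  -> A = 3
B = 31^4 mod 47  (bits of 4 = 100)
  bit 0 = 1: r = r^2 * 31 mod 47 = 1^2 * 31 = 1*31 = 31
  bit 1 = 0: r = r^2 mod 47 = 31^2 = 21
  bit 2 = 0: r = r^2 mod 47 = 21^2 = 18
  -> B = 18
s = B^a = 18^22 mod 47  (bits of 22 = 10110)
  bit 0 = 1: r = r^2 * 18 mod 47 = 1^2 * 18 = 1*18 = 18
  bit 1 = 0: r = r^2 mod 47 = 18^2 = 42
  bit 2 = 1: r = r^2 * 18 mod 47 = 42^2 * 18 = 25*18 = 27
  bit 3 = 1: r = r^2 * 18 mod 47 = 27^2 * 18 = 24*18 = 9
  bit 4 = 0: r = r^2 mod 47 = 9^2 = 34
  -> s = B^a = 34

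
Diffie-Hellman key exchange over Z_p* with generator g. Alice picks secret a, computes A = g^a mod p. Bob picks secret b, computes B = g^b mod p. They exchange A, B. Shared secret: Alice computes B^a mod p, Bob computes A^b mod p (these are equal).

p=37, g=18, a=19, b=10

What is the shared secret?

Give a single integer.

Answer: 3

Derivation:
A = 18^19 mod 37  (bits of 19 = 10011)
  bit 0 = 1: r = r^2 * 18 mod 37 = 1^2 * 18 = 1*18 = 18
  bit 1 = 0: r = r^2 mod 37 = 18^2 = 28
  bit 2 = 0: r = r^2 mod 37 = 28^2 = 7
  bit 3 = 1: r = r^2 * 18 mod 37 = 7^2 * 18 = 12*18 = 31
  bit 4 = 1: r = r^2 * 18 mod 37 = 31^2 * 18 = 36*18 = 19
  -> A = 19
B = 18^10 mod 37  (bits of 10 = 1010)
  bit 0 = 1: r = r^2 * 18 mod 37 = 1^2 * 18 = 1*18 = 18
  bit 1 = 0: r = r^2 mod 37 = 18^2 = 28
  bit 2 = 1: r = r^2 * 18 mod 37 = 28^2 * 18 = 7*18 = 15
  bit 3 = 0: r = r^2 mod 37 = 15^2 = 3
  -> B = 3
s = B^a = 3^19 mod 37  (bits of 19 = 10011)
  bit 0 = 1: r = r^2 * 3 mod 37 = 1^2 * 3 = 1*3 = 3
  bit 1 = 0: r = r^2 mod 37 = 3^2 = 9
  bit 2 = 0: r = r^2 mod 37 = 9^2 = 7
  bit 3 = 1: r = r^2 * 3 mod 37 = 7^2 * 3 = 12*3 = 36
  bit 4 = 1: r = r^2 * 3 mod 37 = 36^2 * 3 = 1*3 = 3
  -> s = B^a = 3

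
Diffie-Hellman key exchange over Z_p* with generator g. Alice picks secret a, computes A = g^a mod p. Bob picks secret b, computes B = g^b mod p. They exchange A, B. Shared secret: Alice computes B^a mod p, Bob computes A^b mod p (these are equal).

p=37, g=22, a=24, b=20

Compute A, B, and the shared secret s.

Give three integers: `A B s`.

A = 22^24 mod 37  (bits of 24 = 11000)
  bit 0 = 1: r = r^2 * 22 mod 37 = 1^2 * 22 = 1*22 = 22
  bit 1 = 1: r = r^2 * 22 mod 37 = 22^2 * 22 = 3*22 = 29
  bit 2 = 0: r = r^2 mod 37 = 29^2 = 27
  bit 3 = 0: r = r^2 mod 37 = 27^2 = 26
  bit 4 = 0: r = r^2 mod 37 = 26^2 = 10
  -> A = 10
B = 22^20 mod 37  (bits of 20 = 10100)
  bit 0 = 1: r = r^2 * 22 mod 37 = 1^2 * 22 = 1*22 = 22
  bit 1 = 0: r = r^2 mod 37 = 22^2 = 3
  bit 2 = 1: r = r^2 * 22 mod 37 = 3^2 * 22 = 9*22 = 13
  bit 3 = 0: r = r^2 mod 37 = 13^2 = 21
  bit 4 = 0: r = r^2 mod 37 = 21^2 = 34
  -> B = 34
s = B^a = 34^24 mod 37  (bits of 24 = 11000)
  bit 0 = 1: r = r^2 * 34 mod 37 = 1^2 * 34 = 1*34 = 34
  bit 1 = 1: r = r^2 * 34 mod 37 = 34^2 * 34 = 9*34 = 10
  bit 2 = 0: r = r^2 mod 37 = 10^2 = 26
  bit 3 = 0: r = r^2 mod 37 = 26^2 = 10
  bit 4 = 0: r = r^2 mod 37 = 10^2 = 26
  -> s = B^a = 26

Answer: 10 34 26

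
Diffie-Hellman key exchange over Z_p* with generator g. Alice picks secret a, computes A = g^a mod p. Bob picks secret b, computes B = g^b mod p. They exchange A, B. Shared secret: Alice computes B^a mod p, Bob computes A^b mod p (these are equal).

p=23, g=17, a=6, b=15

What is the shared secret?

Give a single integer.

Answer: 13

Derivation:
A = 17^6 mod 23  (bits of 6 = 110)
  bit 0 = 1: r = r^2 * 17 mod 23 = 1^2 * 17 = 1*17 = 17
  bit 1 = 1: r = r^2 * 17 mod 23 = 17^2 * 17 = 13*17 = 14
  bit 2 = 0: r = r^2 mod 23 = 14^2 = 12
  -> A = 12
B = 17^15 mod 23  (bits of 15 = 1111)
  bit 0 = 1: r = r^2 * 17 mod 23 = 1^2 * 17 = 1*17 = 17
  bit 1 = 1: r = r^2 * 17 mod 23 = 17^2 * 17 = 13*17 = 14
  bit 2 = 1: r = r^2 * 17 mod 23 = 14^2 * 17 = 12*17 = 20
  bit 3 = 1: r = r^2 * 17 mod 23 = 20^2 * 17 = 9*17 = 15
  -> B = 15
s = B^a = 15^6 mod 23  (bits of 6 = 110)
  bit 0 = 1: r = r^2 * 15 mod 23 = 1^2 * 15 = 1*15 = 15
  bit 1 = 1: r = r^2 * 15 mod 23 = 15^2 * 15 = 18*15 = 17
  bit 2 = 0: r = r^2 mod 23 = 17^2 = 13
  -> s = B^a = 13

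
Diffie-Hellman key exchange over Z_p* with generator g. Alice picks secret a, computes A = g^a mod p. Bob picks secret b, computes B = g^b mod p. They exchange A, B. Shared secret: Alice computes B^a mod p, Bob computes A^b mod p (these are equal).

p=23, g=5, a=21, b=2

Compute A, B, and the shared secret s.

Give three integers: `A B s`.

Answer: 14 2 12

Derivation:
A = 5^21 mod 23  (bits of 21 = 10101)
  bit 0 = 1: r = r^2 * 5 mod 23 = 1^2 * 5 = 1*5 = 5
  bit 1 = 0: r = r^2 mod 23 = 5^2 = 2
  bit 2 = 1: r = r^2 * 5 mod 23 = 2^2 * 5 = 4*5 = 20
  bit 3 = 0: r = r^2 mod 23 = 20^2 = 9
  bit 4 = 1: r = r^2 * 5 mod 23 = 9^2 * 5 = 12*5 = 14
  -> A = 14
B = 5^2 mod 23  (bits of 2 = 10)
  bit 0 = 1: r = r^2 * 5 mod 23 = 1^2 * 5 = 1*5 = 5
  bit 1 = 0: r = r^2 mod 23 = 5^2 = 2
  -> B = 2
s = B^a = 2^21 mod 23  (bits of 21 = 10101)
  bit 0 = 1: r = r^2 * 2 mod 23 = 1^2 * 2 = 1*2 = 2
  bit 1 = 0: r = r^2 mod 23 = 2^2 = 4
  bit 2 = 1: r = r^2 * 2 mod 23 = 4^2 * 2 = 16*2 = 9
  bit 3 = 0: r = r^2 mod 23 = 9^2 = 12
  bit 4 = 1: r = r^2 * 2 mod 23 = 12^2 * 2 = 6*2 = 12
  -> s = B^a = 12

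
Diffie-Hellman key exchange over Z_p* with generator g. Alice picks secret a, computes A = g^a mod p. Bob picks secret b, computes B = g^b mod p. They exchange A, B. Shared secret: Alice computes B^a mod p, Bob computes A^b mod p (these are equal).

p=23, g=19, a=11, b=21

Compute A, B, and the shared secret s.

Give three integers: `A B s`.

Answer: 22 17 22

Derivation:
A = 19^11 mod 23  (bits of 11 = 1011)
  bit 0 = 1: r = r^2 * 19 mod 23 = 1^2 * 19 = 1*19 = 19
  bit 1 = 0: r = r^2 mod 23 = 19^2 = 16
  bit 2 = 1: r = r^2 * 19 mod 23 = 16^2 * 19 = 3*19 = 11
  bit 3 = 1: r = r^2 * 19 mod 23 = 11^2 * 19 = 6*19 = 22
  -> A = 22
B = 19^21 mod 23  (bits of 21 = 10101)
  bit 0 = 1: r = r^2 * 19 mod 23 = 1^2 * 19 = 1*19 = 19
  bit 1 = 0: r = r^2 mod 23 = 19^2 = 16
  bit 2 = 1: r = r^2 * 19 mod 23 = 16^2 * 19 = 3*19 = 11
  bit 3 = 0: r = r^2 mod 23 = 11^2 = 6
  bit 4 = 1: r = r^2 * 19 mod 23 = 6^2 * 19 = 13*19 = 17
  -> B = 17
s = B^a = 17^11 mod 23  (bits of 11 = 1011)
  bit 0 = 1: r = r^2 * 17 mod 23 = 1^2 * 17 = 1*17 = 17
  bit 1 = 0: r = r^2 mod 23 = 17^2 = 13
  bit 2 = 1: r = r^2 * 17 mod 23 = 13^2 * 17 = 8*17 = 21
  bit 3 = 1: r = r^2 * 17 mod 23 = 21^2 * 17 = 4*17 = 22
  -> s = B^a = 22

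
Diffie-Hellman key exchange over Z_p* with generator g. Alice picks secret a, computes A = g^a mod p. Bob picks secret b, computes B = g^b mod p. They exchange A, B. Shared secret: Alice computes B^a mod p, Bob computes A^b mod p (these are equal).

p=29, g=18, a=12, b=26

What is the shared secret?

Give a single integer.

A = 18^12 mod 29  (bits of 12 = 1100)
  bit 0 = 1: r = r^2 * 18 mod 29 = 1^2 * 18 = 1*18 = 18
  bit 1 = 1: r = r^2 * 18 mod 29 = 18^2 * 18 = 5*18 = 3
  bit 2 = 0: r = r^2 mod 29 = 3^2 = 9
  bit 3 = 0: r = r^2 mod 29 = 9^2 = 23
  -> A = 23
B = 18^26 mod 29  (bits of 26 = 11010)
  bit 0 = 1: r = r^2 * 18 mod 29 = 1^2 * 18 = 1*18 = 18
  bit 1 = 1: r = r^2 * 18 mod 29 = 18^2 * 18 = 5*18 = 3
  bit 2 = 0: r = r^2 mod 29 = 3^2 = 9
  bit 3 = 1: r = r^2 * 18 mod 29 = 9^2 * 18 = 23*18 = 8
  bit 4 = 0: r = r^2 mod 29 = 8^2 = 6
  -> B = 6
s = B^a = 6^12 mod 29  (bits of 12 = 1100)
  bit 0 = 1: r = r^2 * 6 mod 29 = 1^2 * 6 = 1*6 = 6
  bit 1 = 1: r = r^2 * 6 mod 29 = 6^2 * 6 = 7*6 = 13
  bit 2 = 0: r = r^2 mod 29 = 13^2 = 24
  bit 3 = 0: r = r^2 mod 29 = 24^2 = 25
  -> s = B^a = 25

Answer: 25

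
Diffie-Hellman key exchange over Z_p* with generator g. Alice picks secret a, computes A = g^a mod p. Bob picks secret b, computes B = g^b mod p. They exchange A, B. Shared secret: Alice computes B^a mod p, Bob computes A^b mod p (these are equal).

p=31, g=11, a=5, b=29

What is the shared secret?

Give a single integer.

A = 11^5 mod 31  (bits of 5 = 101)
  bit 0 = 1: r = r^2 * 11 mod 31 = 1^2 * 11 = 1*11 = 11
  bit 1 = 0: r = r^2 mod 31 = 11^2 = 28
  bit 2 = 1: r = r^2 * 11 mod 31 = 28^2 * 11 = 9*11 = 6
  -> A = 6
B = 11^29 mod 31  (bits of 29 = 11101)
  bit 0 = 1: r = r^2 * 11 mod 31 = 1^2 * 11 = 1*11 = 11
  bit 1 = 1: r = r^2 * 11 mod 31 = 11^2 * 11 = 28*11 = 29
  bit 2 = 1: r = r^2 * 11 mod 31 = 29^2 * 11 = 4*11 = 13
  bit 3 = 0: r = r^2 mod 31 = 13^2 = 14
  bit 4 = 1: r = r^2 * 11 mod 31 = 14^2 * 11 = 10*11 = 17
  -> B = 17
s = B^a = 17^5 mod 31  (bits of 5 = 101)
  bit 0 = 1: r = r^2 * 17 mod 31 = 1^2 * 17 = 1*17 = 17
  bit 1 = 0: r = r^2 mod 31 = 17^2 = 10
  bit 2 = 1: r = r^2 * 17 mod 31 = 10^2 * 17 = 7*17 = 26
  -> s = B^a = 26

Answer: 26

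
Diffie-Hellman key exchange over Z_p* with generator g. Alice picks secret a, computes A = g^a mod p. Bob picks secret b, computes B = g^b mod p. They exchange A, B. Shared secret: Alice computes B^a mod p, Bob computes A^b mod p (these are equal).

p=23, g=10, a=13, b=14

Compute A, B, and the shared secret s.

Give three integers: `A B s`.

Answer: 15 12 6

Derivation:
A = 10^13 mod 23  (bits of 13 = 1101)
  bit 0 = 1: r = r^2 * 10 mod 23 = 1^2 * 10 = 1*10 = 10
  bit 1 = 1: r = r^2 * 10 mod 23 = 10^2 * 10 = 8*10 = 11
  bit 2 = 0: r = r^2 mod 23 = 11^2 = 6
  bit 3 = 1: r = r^2 * 10 mod 23 = 6^2 * 10 = 13*10 = 15
  -> A = 15
B = 10^14 mod 23  (bits of 14 = 1110)
  bit 0 = 1: r = r^2 * 10 mod 23 = 1^2 * 10 = 1*10 = 10
  bit 1 = 1: r = r^2 * 10 mod 23 = 10^2 * 10 = 8*10 = 11
  bit 2 = 1: r = r^2 * 10 mod 23 = 11^2 * 10 = 6*10 = 14
  bit 3 = 0: r = r^2 mod 23 = 14^2 = 12
  -> B = 12
s = B^a = 12^13 mod 23  (bits of 13 = 1101)
  bit 0 = 1: r = r^2 * 12 mod 23 = 1^2 * 12 = 1*12 = 12
  bit 1 = 1: r = r^2 * 12 mod 23 = 12^2 * 12 = 6*12 = 3
  bit 2 = 0: r = r^2 mod 23 = 3^2 = 9
  bit 3 = 1: r = r^2 * 12 mod 23 = 9^2 * 12 = 12*12 = 6
  -> s = B^a = 6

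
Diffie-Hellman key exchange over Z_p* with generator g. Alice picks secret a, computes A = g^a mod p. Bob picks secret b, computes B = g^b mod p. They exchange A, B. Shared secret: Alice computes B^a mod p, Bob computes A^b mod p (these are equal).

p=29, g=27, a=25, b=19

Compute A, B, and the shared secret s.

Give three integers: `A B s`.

Answer: 18 3 14

Derivation:
A = 27^25 mod 29  (bits of 25 = 11001)
  bit 0 = 1: r = r^2 * 27 mod 29 = 1^2 * 27 = 1*27 = 27
  bit 1 = 1: r = r^2 * 27 mod 29 = 27^2 * 27 = 4*27 = 21
  bit 2 = 0: r = r^2 mod 29 = 21^2 = 6
  bit 3 = 0: r = r^2 mod 29 = 6^2 = 7
  bit 4 = 1: r = r^2 * 27 mod 29 = 7^2 * 27 = 20*27 = 18
  -> A = 18
B = 27^19 mod 29  (bits of 19 = 10011)
  bit 0 = 1: r = r^2 * 27 mod 29 = 1^2 * 27 = 1*27 = 27
  bit 1 = 0: r = r^2 mod 29 = 27^2 = 4
  bit 2 = 0: r = r^2 mod 29 = 4^2 = 16
  bit 3 = 1: r = r^2 * 27 mod 29 = 16^2 * 27 = 24*27 = 10
  bit 4 = 1: r = r^2 * 27 mod 29 = 10^2 * 27 = 13*27 = 3
  -> B = 3
s = B^a = 3^25 mod 29  (bits of 25 = 11001)
  bit 0 = 1: r = r^2 * 3 mod 29 = 1^2 * 3 = 1*3 = 3
  bit 1 = 1: r = r^2 * 3 mod 29 = 3^2 * 3 = 9*3 = 27
  bit 2 = 0: r = r^2 mod 29 = 27^2 = 4
  bit 3 = 0: r = r^2 mod 29 = 4^2 = 16
  bit 4 = 1: r = r^2 * 3 mod 29 = 16^2 * 3 = 24*3 = 14
  -> s = B^a = 14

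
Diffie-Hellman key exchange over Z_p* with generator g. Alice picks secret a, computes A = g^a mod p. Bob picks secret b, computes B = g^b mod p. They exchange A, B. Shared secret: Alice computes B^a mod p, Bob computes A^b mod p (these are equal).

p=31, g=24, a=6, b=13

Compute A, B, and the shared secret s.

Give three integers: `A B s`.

A = 24^6 mod 31  (bits of 6 = 110)
  bit 0 = 1: r = r^2 * 24 mod 31 = 1^2 * 24 = 1*24 = 24
  bit 1 = 1: r = r^2 * 24 mod 31 = 24^2 * 24 = 18*24 = 29
  bit 2 = 0: r = r^2 mod 31 = 29^2 = 4
  -> A = 4
B = 24^13 mod 31  (bits of 13 = 1101)
  bit 0 = 1: r = r^2 * 24 mod 31 = 1^2 * 24 = 1*24 = 24
  bit 1 = 1: r = r^2 * 24 mod 31 = 24^2 * 24 = 18*24 = 29
  bit 2 = 0: r = r^2 mod 31 = 29^2 = 4
  bit 3 = 1: r = r^2 * 24 mod 31 = 4^2 * 24 = 16*24 = 12
  -> B = 12
s = B^a = 12^6 mod 31  (bits of 6 = 110)
  bit 0 = 1: r = r^2 * 12 mod 31 = 1^2 * 12 = 1*12 = 12
  bit 1 = 1: r = r^2 * 12 mod 31 = 12^2 * 12 = 20*12 = 23
  bit 2 = 0: r = r^2 mod 31 = 23^2 = 2
  -> s = B^a = 2

Answer: 4 12 2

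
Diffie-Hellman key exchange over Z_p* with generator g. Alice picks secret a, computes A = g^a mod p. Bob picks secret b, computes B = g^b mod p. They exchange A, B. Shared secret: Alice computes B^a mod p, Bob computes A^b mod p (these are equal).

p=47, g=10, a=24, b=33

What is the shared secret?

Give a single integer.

Answer: 21

Derivation:
A = 10^24 mod 47  (bits of 24 = 11000)
  bit 0 = 1: r = r^2 * 10 mod 47 = 1^2 * 10 = 1*10 = 10
  bit 1 = 1: r = r^2 * 10 mod 47 = 10^2 * 10 = 6*10 = 13
  bit 2 = 0: r = r^2 mod 47 = 13^2 = 28
  bit 3 = 0: r = r^2 mod 47 = 28^2 = 32
  bit 4 = 0: r = r^2 mod 47 = 32^2 = 37
  -> A = 37
B = 10^33 mod 47  (bits of 33 = 100001)
  bit 0 = 1: r = r^2 * 10 mod 47 = 1^2 * 10 = 1*10 = 10
  bit 1 = 0: r = r^2 mod 47 = 10^2 = 6
  bit 2 = 0: r = r^2 mod 47 = 6^2 = 36
  bit 3 = 0: r = r^2 mod 47 = 36^2 = 27
  bit 4 = 0: r = r^2 mod 47 = 27^2 = 24
  bit 5 = 1: r = r^2 * 10 mod 47 = 24^2 * 10 = 12*10 = 26
  -> B = 26
s = B^a = 26^24 mod 47  (bits of 24 = 11000)
  bit 0 = 1: r = r^2 * 26 mod 47 = 1^2 * 26 = 1*26 = 26
  bit 1 = 1: r = r^2 * 26 mod 47 = 26^2 * 26 = 18*26 = 45
  bit 2 = 0: r = r^2 mod 47 = 45^2 = 4
  bit 3 = 0: r = r^2 mod 47 = 4^2 = 16
  bit 4 = 0: r = r^2 mod 47 = 16^2 = 21
  -> s = B^a = 21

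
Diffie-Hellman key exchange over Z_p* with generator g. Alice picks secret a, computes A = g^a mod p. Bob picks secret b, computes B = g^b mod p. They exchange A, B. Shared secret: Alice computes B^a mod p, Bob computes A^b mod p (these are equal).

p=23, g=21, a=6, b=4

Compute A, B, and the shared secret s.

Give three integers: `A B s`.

Answer: 18 16 4

Derivation:
A = 21^6 mod 23  (bits of 6 = 110)
  bit 0 = 1: r = r^2 * 21 mod 23 = 1^2 * 21 = 1*21 = 21
  bit 1 = 1: r = r^2 * 21 mod 23 = 21^2 * 21 = 4*21 = 15
  bit 2 = 0: r = r^2 mod 23 = 15^2 = 18
  -> A = 18
B = 21^4 mod 23  (bits of 4 = 100)
  bit 0 = 1: r = r^2 * 21 mod 23 = 1^2 * 21 = 1*21 = 21
  bit 1 = 0: r = r^2 mod 23 = 21^2 = 4
  bit 2 = 0: r = r^2 mod 23 = 4^2 = 16
  -> B = 16
s = B^a = 16^6 mod 23  (bits of 6 = 110)
  bit 0 = 1: r = r^2 * 16 mod 23 = 1^2 * 16 = 1*16 = 16
  bit 1 = 1: r = r^2 * 16 mod 23 = 16^2 * 16 = 3*16 = 2
  bit 2 = 0: r = r^2 mod 23 = 2^2 = 4
  -> s = B^a = 4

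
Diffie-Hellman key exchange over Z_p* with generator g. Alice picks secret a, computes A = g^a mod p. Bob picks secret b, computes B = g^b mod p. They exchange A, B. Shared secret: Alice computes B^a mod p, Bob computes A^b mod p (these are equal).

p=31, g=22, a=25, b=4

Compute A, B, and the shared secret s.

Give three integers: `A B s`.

A = 22^25 mod 31  (bits of 25 = 11001)
  bit 0 = 1: r = r^2 * 22 mod 31 = 1^2 * 22 = 1*22 = 22
  bit 1 = 1: r = r^2 * 22 mod 31 = 22^2 * 22 = 19*22 = 15
  bit 2 = 0: r = r^2 mod 31 = 15^2 = 8
  bit 3 = 0: r = r^2 mod 31 = 8^2 = 2
  bit 4 = 1: r = r^2 * 22 mod 31 = 2^2 * 22 = 4*22 = 26
  -> A = 26
B = 22^4 mod 31  (bits of 4 = 100)
  bit 0 = 1: r = r^2 * 22 mod 31 = 1^2 * 22 = 1*22 = 22
  bit 1 = 0: r = r^2 mod 31 = 22^2 = 19
  bit 2 = 0: r = r^2 mod 31 = 19^2 = 20
  -> B = 20
s = B^a = 20^25 mod 31  (bits of 25 = 11001)
  bit 0 = 1: r = r^2 * 20 mod 31 = 1^2 * 20 = 1*20 = 20
  bit 1 = 1: r = r^2 * 20 mod 31 = 20^2 * 20 = 28*20 = 2
  bit 2 = 0: r = r^2 mod 31 = 2^2 = 4
  bit 3 = 0: r = r^2 mod 31 = 4^2 = 16
  bit 4 = 1: r = r^2 * 20 mod 31 = 16^2 * 20 = 8*20 = 5
  -> s = B^a = 5

Answer: 26 20 5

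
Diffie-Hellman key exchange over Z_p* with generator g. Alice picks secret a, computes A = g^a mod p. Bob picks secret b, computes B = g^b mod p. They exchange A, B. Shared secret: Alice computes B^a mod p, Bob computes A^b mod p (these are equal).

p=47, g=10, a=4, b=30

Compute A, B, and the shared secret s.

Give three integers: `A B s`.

A = 10^4 mod 47  (bits of 4 = 100)
  bit 0 = 1: r = r^2 * 10 mod 47 = 1^2 * 10 = 1*10 = 10
  bit 1 = 0: r = r^2 mod 47 = 10^2 = 6
  bit 2 = 0: r = r^2 mod 47 = 6^2 = 36
  -> A = 36
B = 10^30 mod 47  (bits of 30 = 11110)
  bit 0 = 1: r = r^2 * 10 mod 47 = 1^2 * 10 = 1*10 = 10
  bit 1 = 1: r = r^2 * 10 mod 47 = 10^2 * 10 = 6*10 = 13
  bit 2 = 1: r = r^2 * 10 mod 47 = 13^2 * 10 = 28*10 = 45
  bit 3 = 1: r = r^2 * 10 mod 47 = 45^2 * 10 = 4*10 = 40
  bit 4 = 0: r = r^2 mod 47 = 40^2 = 2
  -> B = 2
s = B^a = 2^4 mod 47  (bits of 4 = 100)
  bit 0 = 1: r = r^2 * 2 mod 47 = 1^2 * 2 = 1*2 = 2
  bit 1 = 0: r = r^2 mod 47 = 2^2 = 4
  bit 2 = 0: r = r^2 mod 47 = 4^2 = 16
  -> s = B^a = 16

Answer: 36 2 16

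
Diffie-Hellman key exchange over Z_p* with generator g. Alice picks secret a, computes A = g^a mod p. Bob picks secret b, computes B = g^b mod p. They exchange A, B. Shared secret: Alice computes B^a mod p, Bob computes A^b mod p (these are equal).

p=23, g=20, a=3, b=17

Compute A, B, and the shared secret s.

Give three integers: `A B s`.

A = 20^3 mod 23  (bits of 3 = 11)
  bit 0 = 1: r = r^2 * 20 mod 23 = 1^2 * 20 = 1*20 = 20
  bit 1 = 1: r = r^2 * 20 mod 23 = 20^2 * 20 = 9*20 = 19
  -> A = 19
B = 20^17 mod 23  (bits of 17 = 10001)
  bit 0 = 1: r = r^2 * 20 mod 23 = 1^2 * 20 = 1*20 = 20
  bit 1 = 0: r = r^2 mod 23 = 20^2 = 9
  bit 2 = 0: r = r^2 mod 23 = 9^2 = 12
  bit 3 = 0: r = r^2 mod 23 = 12^2 = 6
  bit 4 = 1: r = r^2 * 20 mod 23 = 6^2 * 20 = 13*20 = 7
  -> B = 7
s = B^a = 7^3 mod 23  (bits of 3 = 11)
  bit 0 = 1: r = r^2 * 7 mod 23 = 1^2 * 7 = 1*7 = 7
  bit 1 = 1: r = r^2 * 7 mod 23 = 7^2 * 7 = 3*7 = 21
  -> s = B^a = 21

Answer: 19 7 21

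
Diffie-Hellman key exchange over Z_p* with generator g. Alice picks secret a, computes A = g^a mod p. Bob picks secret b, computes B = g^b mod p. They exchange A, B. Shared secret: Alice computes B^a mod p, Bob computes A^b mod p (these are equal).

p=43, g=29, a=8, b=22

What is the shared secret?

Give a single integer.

Answer: 31

Derivation:
A = 29^8 mod 43  (bits of 8 = 1000)
  bit 0 = 1: r = r^2 * 29 mod 43 = 1^2 * 29 = 1*29 = 29
  bit 1 = 0: r = r^2 mod 43 = 29^2 = 24
  bit 2 = 0: r = r^2 mod 43 = 24^2 = 17
  bit 3 = 0: r = r^2 mod 43 = 17^2 = 31
  -> A = 31
B = 29^22 mod 43  (bits of 22 = 10110)
  bit 0 = 1: r = r^2 * 29 mod 43 = 1^2 * 29 = 1*29 = 29
  bit 1 = 0: r = r^2 mod 43 = 29^2 = 24
  bit 2 = 1: r = r^2 * 29 mod 43 = 24^2 * 29 = 17*29 = 20
  bit 3 = 1: r = r^2 * 29 mod 43 = 20^2 * 29 = 13*29 = 33
  bit 4 = 0: r = r^2 mod 43 = 33^2 = 14
  -> B = 14
s = B^a = 14^8 mod 43  (bits of 8 = 1000)
  bit 0 = 1: r = r^2 * 14 mod 43 = 1^2 * 14 = 1*14 = 14
  bit 1 = 0: r = r^2 mod 43 = 14^2 = 24
  bit 2 = 0: r = r^2 mod 43 = 24^2 = 17
  bit 3 = 0: r = r^2 mod 43 = 17^2 = 31
  -> s = B^a = 31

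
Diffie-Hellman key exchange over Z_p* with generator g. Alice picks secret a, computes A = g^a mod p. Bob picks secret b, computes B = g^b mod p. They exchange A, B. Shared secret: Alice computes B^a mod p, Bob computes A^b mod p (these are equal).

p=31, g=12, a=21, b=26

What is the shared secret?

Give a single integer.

Answer: 2

Derivation:
A = 12^21 mod 31  (bits of 21 = 10101)
  bit 0 = 1: r = r^2 * 12 mod 31 = 1^2 * 12 = 1*12 = 12
  bit 1 = 0: r = r^2 mod 31 = 12^2 = 20
  bit 2 = 1: r = r^2 * 12 mod 31 = 20^2 * 12 = 28*12 = 26
  bit 3 = 0: r = r^2 mod 31 = 26^2 = 25
  bit 4 = 1: r = r^2 * 12 mod 31 = 25^2 * 12 = 5*12 = 29
  -> A = 29
B = 12^26 mod 31  (bits of 26 = 11010)
  bit 0 = 1: r = r^2 * 12 mod 31 = 1^2 * 12 = 1*12 = 12
  bit 1 = 1: r = r^2 * 12 mod 31 = 12^2 * 12 = 20*12 = 23
  bit 2 = 0: r = r^2 mod 31 = 23^2 = 2
  bit 3 = 1: r = r^2 * 12 mod 31 = 2^2 * 12 = 4*12 = 17
  bit 4 = 0: r = r^2 mod 31 = 17^2 = 10
  -> B = 10
s = B^a = 10^21 mod 31  (bits of 21 = 10101)
  bit 0 = 1: r = r^2 * 10 mod 31 = 1^2 * 10 = 1*10 = 10
  bit 1 = 0: r = r^2 mod 31 = 10^2 = 7
  bit 2 = 1: r = r^2 * 10 mod 31 = 7^2 * 10 = 18*10 = 25
  bit 3 = 0: r = r^2 mod 31 = 25^2 = 5
  bit 4 = 1: r = r^2 * 10 mod 31 = 5^2 * 10 = 25*10 = 2
  -> s = B^a = 2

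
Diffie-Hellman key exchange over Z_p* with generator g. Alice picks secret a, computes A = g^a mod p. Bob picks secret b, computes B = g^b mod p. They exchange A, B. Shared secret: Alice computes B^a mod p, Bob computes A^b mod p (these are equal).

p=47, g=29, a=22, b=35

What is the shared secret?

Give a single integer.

Answer: 9

Derivation:
A = 29^22 mod 47  (bits of 22 = 10110)
  bit 0 = 1: r = r^2 * 29 mod 47 = 1^2 * 29 = 1*29 = 29
  bit 1 = 0: r = r^2 mod 47 = 29^2 = 42
  bit 2 = 1: r = r^2 * 29 mod 47 = 42^2 * 29 = 25*29 = 20
  bit 3 = 1: r = r^2 * 29 mod 47 = 20^2 * 29 = 24*29 = 38
  bit 4 = 0: r = r^2 mod 47 = 38^2 = 34
  -> A = 34
B = 29^35 mod 47  (bits of 35 = 100011)
  bit 0 = 1: r = r^2 * 29 mod 47 = 1^2 * 29 = 1*29 = 29
  bit 1 = 0: r = r^2 mod 47 = 29^2 = 42
  bit 2 = 0: r = r^2 mod 47 = 42^2 = 25
  bit 3 = 0: r = r^2 mod 47 = 25^2 = 14
  bit 4 = 1: r = r^2 * 29 mod 47 = 14^2 * 29 = 8*29 = 44
  bit 5 = 1: r = r^2 * 29 mod 47 = 44^2 * 29 = 9*29 = 26
  -> B = 26
s = B^a = 26^22 mod 47  (bits of 22 = 10110)
  bit 0 = 1: r = r^2 * 26 mod 47 = 1^2 * 26 = 1*26 = 26
  bit 1 = 0: r = r^2 mod 47 = 26^2 = 18
  bit 2 = 1: r = r^2 * 26 mod 47 = 18^2 * 26 = 42*26 = 11
  bit 3 = 1: r = r^2 * 26 mod 47 = 11^2 * 26 = 27*26 = 44
  bit 4 = 0: r = r^2 mod 47 = 44^2 = 9
  -> s = B^a = 9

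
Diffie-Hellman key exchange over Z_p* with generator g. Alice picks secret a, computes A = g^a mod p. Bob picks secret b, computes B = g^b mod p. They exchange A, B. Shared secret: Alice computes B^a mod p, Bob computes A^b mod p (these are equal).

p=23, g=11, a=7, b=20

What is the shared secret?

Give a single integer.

A = 11^7 mod 23  (bits of 7 = 111)
  bit 0 = 1: r = r^2 * 11 mod 23 = 1^2 * 11 = 1*11 = 11
  bit 1 = 1: r = r^2 * 11 mod 23 = 11^2 * 11 = 6*11 = 20
  bit 2 = 1: r = r^2 * 11 mod 23 = 20^2 * 11 = 9*11 = 7
  -> A = 7
B = 11^20 mod 23  (bits of 20 = 10100)
  bit 0 = 1: r = r^2 * 11 mod 23 = 1^2 * 11 = 1*11 = 11
  bit 1 = 0: r = r^2 mod 23 = 11^2 = 6
  bit 2 = 1: r = r^2 * 11 mod 23 = 6^2 * 11 = 13*11 = 5
  bit 3 = 0: r = r^2 mod 23 = 5^2 = 2
  bit 4 = 0: r = r^2 mod 23 = 2^2 = 4
  -> B = 4
s = B^a = 4^7 mod 23  (bits of 7 = 111)
  bit 0 = 1: r = r^2 * 4 mod 23 = 1^2 * 4 = 1*4 = 4
  bit 1 = 1: r = r^2 * 4 mod 23 = 4^2 * 4 = 16*4 = 18
  bit 2 = 1: r = r^2 * 4 mod 23 = 18^2 * 4 = 2*4 = 8
  -> s = B^a = 8

Answer: 8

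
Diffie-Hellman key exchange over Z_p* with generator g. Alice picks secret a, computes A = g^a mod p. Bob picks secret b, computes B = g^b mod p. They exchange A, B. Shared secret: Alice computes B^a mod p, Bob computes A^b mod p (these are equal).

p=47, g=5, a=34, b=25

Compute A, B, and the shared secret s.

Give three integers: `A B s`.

A = 5^34 mod 47  (bits of 34 = 100010)
  bit 0 = 1: r = r^2 * 5 mod 47 = 1^2 * 5 = 1*5 = 5
  bit 1 = 0: r = r^2 mod 47 = 5^2 = 25
  bit 2 = 0: r = r^2 mod 47 = 25^2 = 14
  bit 3 = 0: r = r^2 mod 47 = 14^2 = 8
  bit 4 = 1: r = r^2 * 5 mod 47 = 8^2 * 5 = 17*5 = 38
  bit 5 = 0: r = r^2 mod 47 = 38^2 = 34
  -> A = 34
B = 5^25 mod 47  (bits of 25 = 11001)
  bit 0 = 1: r = r^2 * 5 mod 47 = 1^2 * 5 = 1*5 = 5
  bit 1 = 1: r = r^2 * 5 mod 47 = 5^2 * 5 = 25*5 = 31
  bit 2 = 0: r = r^2 mod 47 = 31^2 = 21
  bit 3 = 0: r = r^2 mod 47 = 21^2 = 18
  bit 4 = 1: r = r^2 * 5 mod 47 = 18^2 * 5 = 42*5 = 22
  -> B = 22
s = B^a = 22^34 mod 47  (bits of 34 = 100010)
  bit 0 = 1: r = r^2 * 22 mod 47 = 1^2 * 22 = 1*22 = 22
  bit 1 = 0: r = r^2 mod 47 = 22^2 = 14
  bit 2 = 0: r = r^2 mod 47 = 14^2 = 8
  bit 3 = 0: r = r^2 mod 47 = 8^2 = 17
  bit 4 = 1: r = r^2 * 22 mod 47 = 17^2 * 22 = 7*22 = 13
  bit 5 = 0: r = r^2 mod 47 = 13^2 = 28
  -> s = B^a = 28

Answer: 34 22 28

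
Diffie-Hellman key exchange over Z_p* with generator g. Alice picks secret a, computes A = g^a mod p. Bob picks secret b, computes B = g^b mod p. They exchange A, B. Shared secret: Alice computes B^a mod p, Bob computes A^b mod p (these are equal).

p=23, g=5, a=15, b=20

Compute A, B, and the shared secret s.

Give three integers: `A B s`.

Answer: 19 12 13

Derivation:
A = 5^15 mod 23  (bits of 15 = 1111)
  bit 0 = 1: r = r^2 * 5 mod 23 = 1^2 * 5 = 1*5 = 5
  bit 1 = 1: r = r^2 * 5 mod 23 = 5^2 * 5 = 2*5 = 10
  bit 2 = 1: r = r^2 * 5 mod 23 = 10^2 * 5 = 8*5 = 17
  bit 3 = 1: r = r^2 * 5 mod 23 = 17^2 * 5 = 13*5 = 19
  -> A = 19
B = 5^20 mod 23  (bits of 20 = 10100)
  bit 0 = 1: r = r^2 * 5 mod 23 = 1^2 * 5 = 1*5 = 5
  bit 1 = 0: r = r^2 mod 23 = 5^2 = 2
  bit 2 = 1: r = r^2 * 5 mod 23 = 2^2 * 5 = 4*5 = 20
  bit 3 = 0: r = r^2 mod 23 = 20^2 = 9
  bit 4 = 0: r = r^2 mod 23 = 9^2 = 12
  -> B = 12
s = B^a = 12^15 mod 23  (bits of 15 = 1111)
  bit 0 = 1: r = r^2 * 12 mod 23 = 1^2 * 12 = 1*12 = 12
  bit 1 = 1: r = r^2 * 12 mod 23 = 12^2 * 12 = 6*12 = 3
  bit 2 = 1: r = r^2 * 12 mod 23 = 3^2 * 12 = 9*12 = 16
  bit 3 = 1: r = r^2 * 12 mod 23 = 16^2 * 12 = 3*12 = 13
  -> s = B^a = 13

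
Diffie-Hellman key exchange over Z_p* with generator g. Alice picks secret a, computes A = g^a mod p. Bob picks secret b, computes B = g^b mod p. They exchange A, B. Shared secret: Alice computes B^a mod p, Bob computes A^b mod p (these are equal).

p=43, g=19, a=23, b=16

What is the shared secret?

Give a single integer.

A = 19^23 mod 43  (bits of 23 = 10111)
  bit 0 = 1: r = r^2 * 19 mod 43 = 1^2 * 19 = 1*19 = 19
  bit 1 = 0: r = r^2 mod 43 = 19^2 = 17
  bit 2 = 1: r = r^2 * 19 mod 43 = 17^2 * 19 = 31*19 = 30
  bit 3 = 1: r = r^2 * 19 mod 43 = 30^2 * 19 = 40*19 = 29
  bit 4 = 1: r = r^2 * 19 mod 43 = 29^2 * 19 = 24*19 = 26
  -> A = 26
B = 19^16 mod 43  (bits of 16 = 10000)
  bit 0 = 1: r = r^2 * 19 mod 43 = 1^2 * 19 = 1*19 = 19
  bit 1 = 0: r = r^2 mod 43 = 19^2 = 17
  bit 2 = 0: r = r^2 mod 43 = 17^2 = 31
  bit 3 = 0: r = r^2 mod 43 = 31^2 = 15
  bit 4 = 0: r = r^2 mod 43 = 15^2 = 10
  -> B = 10
s = B^a = 10^23 mod 43  (bits of 23 = 10111)
  bit 0 = 1: r = r^2 * 10 mod 43 = 1^2 * 10 = 1*10 = 10
  bit 1 = 0: r = r^2 mod 43 = 10^2 = 14
  bit 2 = 1: r = r^2 * 10 mod 43 = 14^2 * 10 = 24*10 = 25
  bit 3 = 1: r = r^2 * 10 mod 43 = 25^2 * 10 = 23*10 = 15
  bit 4 = 1: r = r^2 * 10 mod 43 = 15^2 * 10 = 10*10 = 14
  -> s = B^a = 14

Answer: 14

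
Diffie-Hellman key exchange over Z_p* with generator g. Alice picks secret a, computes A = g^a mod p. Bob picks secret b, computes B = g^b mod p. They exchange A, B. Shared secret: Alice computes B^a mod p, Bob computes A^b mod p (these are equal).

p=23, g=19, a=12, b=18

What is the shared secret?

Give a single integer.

Answer: 8

Derivation:
A = 19^12 mod 23  (bits of 12 = 1100)
  bit 0 = 1: r = r^2 * 19 mod 23 = 1^2 * 19 = 1*19 = 19
  bit 1 = 1: r = r^2 * 19 mod 23 = 19^2 * 19 = 16*19 = 5
  bit 2 = 0: r = r^2 mod 23 = 5^2 = 2
  bit 3 = 0: r = r^2 mod 23 = 2^2 = 4
  -> A = 4
B = 19^18 mod 23  (bits of 18 = 10010)
  bit 0 = 1: r = r^2 * 19 mod 23 = 1^2 * 19 = 1*19 = 19
  bit 1 = 0: r = r^2 mod 23 = 19^2 = 16
  bit 2 = 0: r = r^2 mod 23 = 16^2 = 3
  bit 3 = 1: r = r^2 * 19 mod 23 = 3^2 * 19 = 9*19 = 10
  bit 4 = 0: r = r^2 mod 23 = 10^2 = 8
  -> B = 8
s = B^a = 8^12 mod 23  (bits of 12 = 1100)
  bit 0 = 1: r = r^2 * 8 mod 23 = 1^2 * 8 = 1*8 = 8
  bit 1 = 1: r = r^2 * 8 mod 23 = 8^2 * 8 = 18*8 = 6
  bit 2 = 0: r = r^2 mod 23 = 6^2 = 13
  bit 3 = 0: r = r^2 mod 23 = 13^2 = 8
  -> s = B^a = 8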